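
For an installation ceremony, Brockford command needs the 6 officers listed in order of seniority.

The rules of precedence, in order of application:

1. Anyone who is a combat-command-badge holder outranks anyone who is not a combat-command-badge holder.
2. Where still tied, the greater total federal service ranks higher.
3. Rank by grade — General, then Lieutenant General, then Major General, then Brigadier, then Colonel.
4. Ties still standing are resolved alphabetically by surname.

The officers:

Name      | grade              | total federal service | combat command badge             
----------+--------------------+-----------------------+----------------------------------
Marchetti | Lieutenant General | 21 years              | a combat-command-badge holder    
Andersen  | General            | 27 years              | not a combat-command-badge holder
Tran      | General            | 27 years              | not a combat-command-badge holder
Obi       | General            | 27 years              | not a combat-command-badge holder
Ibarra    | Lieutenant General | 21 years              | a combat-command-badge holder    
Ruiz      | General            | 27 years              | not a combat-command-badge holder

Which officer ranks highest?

By the first rule: Ibarra and Marchetti (both a combat-command-badge holder); then Andersen, Obi, Ruiz and Tran (each not a combat-command-badge holder).
Ibarra and Marchetti both have total federal service 21 years, so the next rule applies.
Ibarra and Marchetti are each Lieutenant General, so the next rule applies.
Among Ibarra and Marchetti, alphabetically by surname: Ibarra before Marchetti.
Andersen, Obi, Ruiz and Tran all have total federal service 27 years, so the next rule applies.
Andersen, Obi, Ruiz and Tran are each General, so the next rule applies.
Among Andersen, Obi, Ruiz and Tran, alphabetically by surname: Andersen before Obi before Ruiz before Tran.
Order: Ibarra, Marchetti, Andersen, Obi, Ruiz, Tran.

Ibarra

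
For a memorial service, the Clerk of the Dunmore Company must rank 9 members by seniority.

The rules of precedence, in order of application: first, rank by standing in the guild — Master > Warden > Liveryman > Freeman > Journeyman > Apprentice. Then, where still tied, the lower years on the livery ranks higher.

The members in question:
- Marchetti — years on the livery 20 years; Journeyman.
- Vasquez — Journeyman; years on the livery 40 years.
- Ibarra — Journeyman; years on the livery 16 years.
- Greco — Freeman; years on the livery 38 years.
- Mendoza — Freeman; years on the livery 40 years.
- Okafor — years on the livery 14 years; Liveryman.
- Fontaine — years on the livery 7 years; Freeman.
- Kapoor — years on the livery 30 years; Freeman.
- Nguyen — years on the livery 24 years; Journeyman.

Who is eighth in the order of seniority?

Nguyen

By standing in the guild: Okafor (Liveryman); then Fontaine, Kapoor, Greco and Mendoza (Freeman); then Ibarra, Marchetti, Nguyen and Vasquez (Journeyman).
Among Fontaine, Kapoor, Greco and Mendoza, by years on the livery (lower first): Fontaine (7 years) before Kapoor (30 years) before Greco (38 years) before Mendoza (40 years).
Among Ibarra, Marchetti, Nguyen and Vasquez, by years on the livery (lower first): Ibarra (16 years) before Marchetti (20 years) before Nguyen (24 years) before Vasquez (40 years).
Order: Okafor, Fontaine, Kapoor, Greco, Mendoza, Ibarra, Marchetti, Nguyen, Vasquez.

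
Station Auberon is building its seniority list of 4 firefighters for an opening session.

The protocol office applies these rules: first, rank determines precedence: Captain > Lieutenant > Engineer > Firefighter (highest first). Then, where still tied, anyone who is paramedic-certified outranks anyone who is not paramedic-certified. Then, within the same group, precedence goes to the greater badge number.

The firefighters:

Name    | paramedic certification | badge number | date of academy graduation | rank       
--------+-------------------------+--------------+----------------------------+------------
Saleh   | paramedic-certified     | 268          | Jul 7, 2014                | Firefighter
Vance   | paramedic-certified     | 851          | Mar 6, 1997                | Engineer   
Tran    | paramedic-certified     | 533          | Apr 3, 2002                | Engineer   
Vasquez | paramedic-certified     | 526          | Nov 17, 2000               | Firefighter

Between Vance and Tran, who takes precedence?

By rank: Vance and Tran (Engineer); then Vasquez and Saleh (Firefighter).
Vance and Tran are each paramedic-certified, so the next rule applies.
Among Vance and Tran, by badge number (higher first): Vance (851) before Tran (533).
Vasquez and Saleh are each paramedic-certified, so the next rule applies.
Among Vasquez and Saleh, by badge number (higher first): Vasquez (526) before Saleh (268).
So Vance takes precedence.

Vance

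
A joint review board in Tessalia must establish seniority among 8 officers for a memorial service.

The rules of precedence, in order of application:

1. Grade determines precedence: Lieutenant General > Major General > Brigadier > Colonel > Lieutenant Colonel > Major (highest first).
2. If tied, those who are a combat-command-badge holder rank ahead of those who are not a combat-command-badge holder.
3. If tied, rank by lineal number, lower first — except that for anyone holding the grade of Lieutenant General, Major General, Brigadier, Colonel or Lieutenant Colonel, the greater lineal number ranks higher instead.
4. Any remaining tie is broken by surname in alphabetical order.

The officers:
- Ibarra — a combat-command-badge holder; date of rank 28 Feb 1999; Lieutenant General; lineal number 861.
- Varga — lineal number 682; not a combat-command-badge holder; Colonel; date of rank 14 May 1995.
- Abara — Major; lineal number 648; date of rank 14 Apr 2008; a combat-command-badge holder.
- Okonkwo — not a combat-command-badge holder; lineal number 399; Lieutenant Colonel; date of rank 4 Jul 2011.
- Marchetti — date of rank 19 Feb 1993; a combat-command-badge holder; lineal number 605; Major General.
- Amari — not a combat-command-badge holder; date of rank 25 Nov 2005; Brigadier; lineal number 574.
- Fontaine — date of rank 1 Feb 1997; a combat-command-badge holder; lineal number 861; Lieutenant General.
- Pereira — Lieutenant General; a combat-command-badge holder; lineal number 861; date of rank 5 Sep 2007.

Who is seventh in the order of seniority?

Okonkwo

By grade: Fontaine, Ibarra and Pereira (Lieutenant General); then Marchetti (Major General); then Amari (Brigadier); then Varga (Colonel); then Okonkwo (Lieutenant Colonel); then Abara (Major).
Fontaine, Ibarra and Pereira are each a combat-command-badge holder, so the next rule applies.
Fontaine, Ibarra and Pereira all have lineal number 861, so the next rule applies.
Among Fontaine, Ibarra and Pereira, alphabetically by surname: Fontaine before Ibarra before Pereira.
Order: Fontaine, Ibarra, Pereira, Marchetti, Amari, Varga, Okonkwo, Abara.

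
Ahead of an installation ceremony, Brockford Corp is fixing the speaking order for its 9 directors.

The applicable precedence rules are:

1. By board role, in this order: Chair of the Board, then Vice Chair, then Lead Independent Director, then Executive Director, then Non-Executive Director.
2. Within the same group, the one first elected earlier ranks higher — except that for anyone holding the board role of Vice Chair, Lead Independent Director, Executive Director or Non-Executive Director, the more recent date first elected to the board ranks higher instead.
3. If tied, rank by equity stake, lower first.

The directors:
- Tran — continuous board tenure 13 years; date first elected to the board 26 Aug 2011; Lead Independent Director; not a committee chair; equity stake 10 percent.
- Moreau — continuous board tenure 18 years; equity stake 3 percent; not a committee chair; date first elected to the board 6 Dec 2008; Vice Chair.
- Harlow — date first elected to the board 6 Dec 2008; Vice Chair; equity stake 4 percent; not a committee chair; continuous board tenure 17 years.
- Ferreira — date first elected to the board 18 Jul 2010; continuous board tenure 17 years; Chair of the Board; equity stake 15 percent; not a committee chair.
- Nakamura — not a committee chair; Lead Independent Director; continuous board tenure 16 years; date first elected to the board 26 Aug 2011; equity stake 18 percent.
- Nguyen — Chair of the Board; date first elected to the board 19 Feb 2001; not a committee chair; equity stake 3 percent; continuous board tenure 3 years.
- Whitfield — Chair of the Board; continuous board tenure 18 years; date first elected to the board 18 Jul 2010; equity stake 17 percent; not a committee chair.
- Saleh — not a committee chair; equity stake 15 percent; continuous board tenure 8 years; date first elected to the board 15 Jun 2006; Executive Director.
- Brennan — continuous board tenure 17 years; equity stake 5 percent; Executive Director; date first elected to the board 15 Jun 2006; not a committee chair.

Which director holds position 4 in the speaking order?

By board role: Nguyen, Ferreira and Whitfield (Chair of the Board); then Moreau and Harlow (Vice Chair); then Tran and Nakamura (Lead Independent Director); then Brennan and Saleh (Executive Director).
Among Nguyen, Ferreira and Whitfield, by date first elected to the board (earlier first): Nguyen (19 Feb 2001) before Ferreira and Whitfield (18 Jul 2010).
Among Ferreira and Whitfield, by equity stake (lower first): Ferreira (15 percent) before Whitfield (17 percent).
Moreau and Harlow both have date first elected to the board 6 Dec 2008, so the next rule applies.
Among Moreau and Harlow, by equity stake (lower first): Moreau (3 percent) before Harlow (4 percent).
Tran and Nakamura both have date first elected to the board 26 Aug 2011, so the next rule applies.
Among Tran and Nakamura, by equity stake (lower first): Tran (10 percent) before Nakamura (18 percent).
Brennan and Saleh both have date first elected to the board 15 Jun 2006, so the next rule applies.
Among Brennan and Saleh, by equity stake (lower first): Brennan (5 percent) before Saleh (15 percent).
Order: Nguyen, Ferreira, Whitfield, Moreau, Harlow, Tran, Nakamura, Brennan, Saleh.

Moreau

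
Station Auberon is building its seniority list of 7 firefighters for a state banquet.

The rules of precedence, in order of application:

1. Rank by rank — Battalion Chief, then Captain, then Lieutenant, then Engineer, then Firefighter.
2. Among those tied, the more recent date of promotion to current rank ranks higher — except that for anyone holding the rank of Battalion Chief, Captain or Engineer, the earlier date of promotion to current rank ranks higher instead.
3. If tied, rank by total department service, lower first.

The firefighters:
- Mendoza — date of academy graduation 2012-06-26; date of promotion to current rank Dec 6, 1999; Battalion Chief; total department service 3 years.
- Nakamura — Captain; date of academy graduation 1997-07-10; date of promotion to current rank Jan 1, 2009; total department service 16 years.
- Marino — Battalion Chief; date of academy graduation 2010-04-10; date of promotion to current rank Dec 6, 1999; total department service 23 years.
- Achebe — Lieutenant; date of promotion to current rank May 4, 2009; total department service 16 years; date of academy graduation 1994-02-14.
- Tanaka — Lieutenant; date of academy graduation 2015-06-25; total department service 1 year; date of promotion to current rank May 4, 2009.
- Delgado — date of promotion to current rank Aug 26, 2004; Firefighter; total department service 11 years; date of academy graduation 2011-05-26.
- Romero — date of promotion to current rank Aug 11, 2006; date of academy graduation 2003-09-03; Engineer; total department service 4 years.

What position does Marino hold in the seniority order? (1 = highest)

By rank: Mendoza and Marino (Battalion Chief); then Nakamura (Captain); then Tanaka and Achebe (Lieutenant); then Romero (Engineer); then Delgado (Firefighter).
Mendoza and Marino both have date of promotion to current rank Dec 6, 1999, so the next rule applies.
Among Mendoza and Marino, by total department service (lower first): Mendoza (3 years) before Marino (23 years).
Tanaka and Achebe both have date of promotion to current rank May 4, 2009, so the next rule applies.
Among Tanaka and Achebe, by total department service (lower first): Tanaka (1 year) before Achebe (16 years).
Order: Mendoza, Marino, Nakamura, Tanaka, Achebe, Romero, Delgado. So position 2.

2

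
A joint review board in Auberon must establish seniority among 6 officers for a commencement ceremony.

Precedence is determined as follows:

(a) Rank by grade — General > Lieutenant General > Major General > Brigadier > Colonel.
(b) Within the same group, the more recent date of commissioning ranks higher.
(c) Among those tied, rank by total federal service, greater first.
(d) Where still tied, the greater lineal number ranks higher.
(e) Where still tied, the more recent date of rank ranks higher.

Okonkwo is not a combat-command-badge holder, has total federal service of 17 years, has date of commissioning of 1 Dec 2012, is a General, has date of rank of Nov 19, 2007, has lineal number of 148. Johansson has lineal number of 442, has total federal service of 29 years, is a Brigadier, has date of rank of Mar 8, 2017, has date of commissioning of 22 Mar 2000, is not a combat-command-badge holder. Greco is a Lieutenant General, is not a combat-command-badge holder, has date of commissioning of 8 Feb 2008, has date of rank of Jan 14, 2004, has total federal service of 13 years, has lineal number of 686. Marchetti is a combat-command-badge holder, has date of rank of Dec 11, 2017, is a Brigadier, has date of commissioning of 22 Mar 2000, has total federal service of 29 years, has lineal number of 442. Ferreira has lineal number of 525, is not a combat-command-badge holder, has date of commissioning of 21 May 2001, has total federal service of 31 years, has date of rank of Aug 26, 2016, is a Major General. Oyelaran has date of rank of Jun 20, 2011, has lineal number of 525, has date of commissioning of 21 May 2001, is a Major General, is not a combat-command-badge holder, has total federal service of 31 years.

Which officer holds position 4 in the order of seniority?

Oyelaran

By grade: Okonkwo (General); then Greco (Lieutenant General); then Ferreira and Oyelaran (Major General); then Marchetti and Johansson (Brigadier).
Ferreira and Oyelaran both have date of commissioning 21 May 2001, so the next rule applies.
Ferreira and Oyelaran both have total federal service 31 years, so the next rule applies.
Ferreira and Oyelaran both have lineal number 525, so the next rule applies.
Among Ferreira and Oyelaran, by date of rank (later first): Ferreira (Aug 26, 2016) before Oyelaran (Jun 20, 2011).
Marchetti and Johansson both have date of commissioning 22 Mar 2000, so the next rule applies.
Marchetti and Johansson both have total federal service 29 years, so the next rule applies.
Marchetti and Johansson both have lineal number 442, so the next rule applies.
Among Marchetti and Johansson, by date of rank (later first): Marchetti (Dec 11, 2017) before Johansson (Mar 8, 2017).
Order: Okonkwo, Greco, Ferreira, Oyelaran, Marchetti, Johansson.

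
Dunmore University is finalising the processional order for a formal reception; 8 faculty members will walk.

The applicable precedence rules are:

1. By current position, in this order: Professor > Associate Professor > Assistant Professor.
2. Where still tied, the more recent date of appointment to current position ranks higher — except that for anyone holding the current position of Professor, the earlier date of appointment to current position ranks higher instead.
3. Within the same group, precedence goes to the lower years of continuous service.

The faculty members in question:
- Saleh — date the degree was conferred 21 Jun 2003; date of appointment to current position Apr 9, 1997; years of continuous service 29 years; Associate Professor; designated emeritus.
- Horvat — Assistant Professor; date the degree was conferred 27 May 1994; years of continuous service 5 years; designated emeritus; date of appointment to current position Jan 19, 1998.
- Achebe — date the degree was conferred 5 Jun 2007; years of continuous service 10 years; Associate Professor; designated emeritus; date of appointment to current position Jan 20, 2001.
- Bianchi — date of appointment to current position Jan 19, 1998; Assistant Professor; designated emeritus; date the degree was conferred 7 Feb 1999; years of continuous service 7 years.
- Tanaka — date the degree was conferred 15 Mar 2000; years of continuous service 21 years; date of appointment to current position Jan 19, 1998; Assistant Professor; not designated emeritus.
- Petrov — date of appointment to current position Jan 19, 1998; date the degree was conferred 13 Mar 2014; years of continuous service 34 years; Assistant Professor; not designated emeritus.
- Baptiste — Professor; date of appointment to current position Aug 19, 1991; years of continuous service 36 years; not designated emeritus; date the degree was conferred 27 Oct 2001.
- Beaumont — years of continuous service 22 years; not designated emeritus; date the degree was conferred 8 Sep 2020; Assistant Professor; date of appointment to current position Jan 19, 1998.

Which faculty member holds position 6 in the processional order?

Tanaka

By current position: Baptiste (Professor); then Achebe and Saleh (Associate Professor); then Horvat, Bianchi, Tanaka, Beaumont and Petrov (Assistant Professor).
Among Achebe and Saleh, by date of appointment to current position (later first): Achebe (Jan 20, 2001) before Saleh (Apr 9, 1997).
Horvat, Bianchi, Tanaka, Beaumont and Petrov all have date of appointment to current position Jan 19, 1998, so the next rule applies.
Among Horvat, Bianchi, Tanaka, Beaumont and Petrov, by years of continuous service (lower first): Horvat (5 years) before Bianchi (7 years) before Tanaka (21 years) before Beaumont (22 years) before Petrov (34 years).
Order: Baptiste, Achebe, Saleh, Horvat, Bianchi, Tanaka, Beaumont, Petrov.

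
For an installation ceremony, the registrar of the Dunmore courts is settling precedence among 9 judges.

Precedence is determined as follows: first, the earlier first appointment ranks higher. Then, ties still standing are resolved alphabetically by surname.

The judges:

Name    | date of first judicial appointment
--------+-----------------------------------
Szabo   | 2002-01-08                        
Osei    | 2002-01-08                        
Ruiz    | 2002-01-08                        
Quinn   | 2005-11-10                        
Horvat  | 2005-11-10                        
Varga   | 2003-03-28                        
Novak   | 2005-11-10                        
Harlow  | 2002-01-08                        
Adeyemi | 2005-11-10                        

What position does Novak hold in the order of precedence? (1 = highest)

By date of first judicial appointment (earlier first): Harlow, Osei, Ruiz and Szabo (each 2002-01-08); then Varga (2003-03-28); then Adeyemi, Horvat, Novak and Quinn (each 2005-11-10).
Among Harlow, Osei, Ruiz and Szabo, alphabetically by surname: Harlow before Osei before Ruiz before Szabo.
Among Adeyemi, Horvat, Novak and Quinn, alphabetically by surname: Adeyemi before Horvat before Novak before Quinn.
Order: Harlow, Osei, Ruiz, Szabo, Varga, Adeyemi, Horvat, Novak, Quinn. So position 8.

8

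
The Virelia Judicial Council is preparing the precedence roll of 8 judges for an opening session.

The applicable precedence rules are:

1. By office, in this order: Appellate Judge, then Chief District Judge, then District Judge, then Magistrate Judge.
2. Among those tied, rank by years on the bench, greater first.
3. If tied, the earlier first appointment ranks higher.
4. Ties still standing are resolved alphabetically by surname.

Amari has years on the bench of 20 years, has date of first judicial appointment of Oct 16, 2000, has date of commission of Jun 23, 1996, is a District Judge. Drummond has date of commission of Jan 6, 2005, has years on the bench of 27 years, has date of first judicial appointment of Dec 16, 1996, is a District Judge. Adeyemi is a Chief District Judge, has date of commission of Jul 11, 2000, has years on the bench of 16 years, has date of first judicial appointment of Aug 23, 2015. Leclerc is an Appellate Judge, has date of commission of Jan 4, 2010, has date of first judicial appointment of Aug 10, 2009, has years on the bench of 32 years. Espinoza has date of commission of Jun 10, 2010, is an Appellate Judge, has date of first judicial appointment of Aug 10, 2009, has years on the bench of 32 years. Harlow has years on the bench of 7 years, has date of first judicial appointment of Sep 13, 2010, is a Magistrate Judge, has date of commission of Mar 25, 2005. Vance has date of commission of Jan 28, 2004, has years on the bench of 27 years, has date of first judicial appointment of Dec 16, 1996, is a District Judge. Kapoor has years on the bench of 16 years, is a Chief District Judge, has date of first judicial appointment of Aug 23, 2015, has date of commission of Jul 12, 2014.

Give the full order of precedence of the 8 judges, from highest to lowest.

Espinoza, Leclerc, Adeyemi, Kapoor, Drummond, Vance, Amari, Harlow

By office: Espinoza and Leclerc (Appellate Judge); then Adeyemi and Kapoor (Chief District Judge); then Drummond, Vance and Amari (District Judge); then Harlow (Magistrate Judge).
Espinoza and Leclerc both have years on the bench 32 years, so the next rule applies.
Espinoza and Leclerc both have date of first judicial appointment Aug 10, 2009, so the next rule applies.
Among Espinoza and Leclerc, alphabetically by surname: Espinoza before Leclerc.
Adeyemi and Kapoor both have years on the bench 16 years, so the next rule applies.
Adeyemi and Kapoor both have date of first judicial appointment Aug 23, 2015, so the next rule applies.
Among Adeyemi and Kapoor, alphabetically by surname: Adeyemi before Kapoor.
Among Drummond, Vance and Amari, by years on the bench (higher first): Drummond and Vance (27 years) before Amari (20 years).
Drummond and Vance both have date of first judicial appointment Dec 16, 1996, so the next rule applies.
Among Drummond and Vance, alphabetically by surname: Drummond before Vance.
Full order: Espinoza, Leclerc, Adeyemi, Kapoor, Drummond, Vance, Amari, Harlow.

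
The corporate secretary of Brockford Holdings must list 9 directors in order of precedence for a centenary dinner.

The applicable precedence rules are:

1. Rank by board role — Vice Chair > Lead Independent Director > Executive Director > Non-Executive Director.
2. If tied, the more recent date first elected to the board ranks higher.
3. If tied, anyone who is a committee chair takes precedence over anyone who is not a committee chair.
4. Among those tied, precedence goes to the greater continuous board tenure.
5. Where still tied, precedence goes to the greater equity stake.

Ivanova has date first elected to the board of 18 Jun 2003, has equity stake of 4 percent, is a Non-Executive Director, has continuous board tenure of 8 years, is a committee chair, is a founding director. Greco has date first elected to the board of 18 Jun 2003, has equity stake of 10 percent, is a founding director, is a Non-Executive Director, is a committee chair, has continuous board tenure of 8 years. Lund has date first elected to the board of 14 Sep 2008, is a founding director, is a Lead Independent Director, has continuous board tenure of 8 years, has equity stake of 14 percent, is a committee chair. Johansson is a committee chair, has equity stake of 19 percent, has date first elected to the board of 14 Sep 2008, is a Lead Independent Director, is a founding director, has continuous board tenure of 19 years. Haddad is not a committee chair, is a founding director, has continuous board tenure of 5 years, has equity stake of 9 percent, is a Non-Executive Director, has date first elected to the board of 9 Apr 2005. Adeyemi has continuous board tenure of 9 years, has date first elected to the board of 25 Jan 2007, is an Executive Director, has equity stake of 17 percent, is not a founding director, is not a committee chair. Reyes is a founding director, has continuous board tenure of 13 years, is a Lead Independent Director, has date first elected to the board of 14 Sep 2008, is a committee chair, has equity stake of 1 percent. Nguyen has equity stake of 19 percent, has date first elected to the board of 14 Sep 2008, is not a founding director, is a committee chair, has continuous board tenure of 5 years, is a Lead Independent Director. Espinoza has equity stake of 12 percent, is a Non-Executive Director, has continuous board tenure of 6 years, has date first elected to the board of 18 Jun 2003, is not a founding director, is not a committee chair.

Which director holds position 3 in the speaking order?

By board role: Johansson, Reyes, Lund and Nguyen (Lead Independent Director); then Adeyemi (Executive Director); then Haddad, Greco, Ivanova and Espinoza (Non-Executive Director).
Johansson, Reyes, Lund and Nguyen all have date first elected to the board 14 Sep 2008, so the next rule applies.
Johansson, Reyes, Lund and Nguyen are each a committee chair, so the next rule applies.
Among Johansson, Reyes, Lund and Nguyen, by continuous board tenure (higher first): Johansson (19 years) before Reyes (13 years) before Lund (8 years) before Nguyen (5 years).
Among Haddad, Greco, Ivanova and Espinoza, by date first elected to the board (later first): Haddad (9 Apr 2005) before Greco, Ivanova and Espinoza (18 Jun 2003).
Among Greco, Ivanova and Espinoza, a committee chair before not a committee chair: Greco and Ivanova (a committee chair) before Espinoza (not a committee chair).
Greco and Ivanova both have continuous board tenure 8 years, so the next rule applies.
Among Greco and Ivanova, by equity stake (higher first): Greco (10 percent) before Ivanova (4 percent).
Order: Johansson, Reyes, Lund, Nguyen, Adeyemi, Haddad, Greco, Ivanova, Espinoza.

Lund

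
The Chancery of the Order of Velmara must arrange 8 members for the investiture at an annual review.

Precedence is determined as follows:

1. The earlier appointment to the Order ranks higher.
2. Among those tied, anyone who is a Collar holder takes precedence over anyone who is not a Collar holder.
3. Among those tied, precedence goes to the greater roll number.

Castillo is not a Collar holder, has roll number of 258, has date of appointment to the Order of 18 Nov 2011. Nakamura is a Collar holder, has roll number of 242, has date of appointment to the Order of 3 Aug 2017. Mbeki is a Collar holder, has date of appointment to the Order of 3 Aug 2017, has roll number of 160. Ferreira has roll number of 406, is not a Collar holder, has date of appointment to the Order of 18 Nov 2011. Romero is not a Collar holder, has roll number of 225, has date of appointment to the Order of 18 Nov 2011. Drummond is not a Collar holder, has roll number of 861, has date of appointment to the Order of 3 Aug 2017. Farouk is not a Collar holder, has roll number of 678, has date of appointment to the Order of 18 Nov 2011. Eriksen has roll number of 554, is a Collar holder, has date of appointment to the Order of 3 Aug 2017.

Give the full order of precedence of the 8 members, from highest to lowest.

By date of appointment to the Order (earlier first): Farouk, Ferreira, Castillo and Romero (each 18 Nov 2011); then Eriksen, Nakamura, Mbeki and Drummond (each 3 Aug 2017).
Farouk, Ferreira, Castillo and Romero are each not a Collar holder, so the next rule applies.
Among Farouk, Ferreira, Castillo and Romero, by roll number (higher first): Farouk (678) before Ferreira (406) before Castillo (258) before Romero (225).
Among Eriksen, Nakamura, Mbeki and Drummond, a Collar holder before not a Collar holder: Eriksen, Nakamura and Mbeki (a Collar holder) before Drummond (not a Collar holder).
Among Eriksen, Nakamura and Mbeki, by roll number (higher first): Eriksen (554) before Nakamura (242) before Mbeki (160).
Full order: Farouk, Ferreira, Castillo, Romero, Eriksen, Nakamura, Mbeki, Drummond.

Farouk, Ferreira, Castillo, Romero, Eriksen, Nakamura, Mbeki, Drummond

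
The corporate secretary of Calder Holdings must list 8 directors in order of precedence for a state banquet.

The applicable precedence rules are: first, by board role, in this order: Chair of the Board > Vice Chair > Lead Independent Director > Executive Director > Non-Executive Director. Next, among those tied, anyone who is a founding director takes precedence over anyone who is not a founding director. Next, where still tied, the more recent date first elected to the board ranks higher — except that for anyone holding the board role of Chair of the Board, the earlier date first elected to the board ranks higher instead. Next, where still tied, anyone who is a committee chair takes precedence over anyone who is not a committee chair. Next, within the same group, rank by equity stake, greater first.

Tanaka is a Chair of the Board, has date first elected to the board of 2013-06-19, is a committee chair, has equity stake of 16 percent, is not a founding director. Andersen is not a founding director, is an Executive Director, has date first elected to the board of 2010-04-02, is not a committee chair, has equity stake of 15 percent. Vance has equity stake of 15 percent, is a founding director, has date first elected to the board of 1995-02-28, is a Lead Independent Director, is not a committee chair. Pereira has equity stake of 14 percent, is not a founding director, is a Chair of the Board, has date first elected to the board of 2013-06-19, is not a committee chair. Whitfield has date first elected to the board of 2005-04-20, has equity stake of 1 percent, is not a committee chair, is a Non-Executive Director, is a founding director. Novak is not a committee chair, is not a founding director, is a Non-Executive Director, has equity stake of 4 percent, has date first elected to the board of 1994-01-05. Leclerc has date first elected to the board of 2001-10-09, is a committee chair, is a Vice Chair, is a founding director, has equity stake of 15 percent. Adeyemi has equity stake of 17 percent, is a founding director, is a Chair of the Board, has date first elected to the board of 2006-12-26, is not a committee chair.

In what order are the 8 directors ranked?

Adeyemi, Tanaka, Pereira, Leclerc, Vance, Andersen, Whitfield, Novak

By board role: Adeyemi, Tanaka and Pereira (Chair of the Board); then Leclerc (Vice Chair); then Vance (Lead Independent Director); then Andersen (Executive Director); then Whitfield and Novak (Non-Executive Director).
Among Adeyemi, Tanaka and Pereira, a founding director before not a founding director: Adeyemi (a founding director) before Tanaka and Pereira (not a founding director).
Tanaka and Pereira both have date first elected to the board 2013-06-19, so the next rule applies.
Among Tanaka and Pereira, a committee chair before not a committee chair: Tanaka (a committee chair) before Pereira (not a committee chair).
Among Whitfield and Novak, a founding director before not a founding director: Whitfield (a founding director) before Novak (not a founding director).
Full order: Adeyemi, Tanaka, Pereira, Leclerc, Vance, Andersen, Whitfield, Novak.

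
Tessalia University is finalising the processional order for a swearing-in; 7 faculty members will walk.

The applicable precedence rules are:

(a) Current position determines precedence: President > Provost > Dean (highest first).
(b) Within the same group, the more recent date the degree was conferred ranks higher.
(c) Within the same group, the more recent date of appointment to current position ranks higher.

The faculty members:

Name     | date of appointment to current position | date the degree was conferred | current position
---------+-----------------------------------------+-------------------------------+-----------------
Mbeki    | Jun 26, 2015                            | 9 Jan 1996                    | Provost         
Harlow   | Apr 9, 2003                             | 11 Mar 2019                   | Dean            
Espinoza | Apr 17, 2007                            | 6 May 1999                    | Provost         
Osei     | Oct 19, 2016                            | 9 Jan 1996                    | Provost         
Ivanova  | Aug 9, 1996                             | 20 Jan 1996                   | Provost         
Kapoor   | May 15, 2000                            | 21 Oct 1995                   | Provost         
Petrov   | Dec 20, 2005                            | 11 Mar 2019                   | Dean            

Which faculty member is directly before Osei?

By current position: Espinoza, Ivanova, Osei, Mbeki and Kapoor (Provost); then Petrov and Harlow (Dean).
Among Espinoza, Ivanova, Osei, Mbeki and Kapoor, by date the degree was conferred (later first): Espinoza (6 May 1999) before Ivanova (20 Jan 1996) before Osei and Mbeki (9 Jan 1996) before Kapoor (21 Oct 1995).
Among Osei and Mbeki, by date of appointment to current position (later first): Osei (Oct 19, 2016) before Mbeki (Jun 26, 2015).
Petrov and Harlow both have date the degree was conferred 11 Mar 2019, so the next rule applies.
Among Petrov and Harlow, by date of appointment to current position (later first): Petrov (Dec 20, 2005) before Harlow (Apr 9, 2003).
Order: Espinoza, Ivanova, Osei, Mbeki, Kapoor, Petrov, Harlow.

Ivanova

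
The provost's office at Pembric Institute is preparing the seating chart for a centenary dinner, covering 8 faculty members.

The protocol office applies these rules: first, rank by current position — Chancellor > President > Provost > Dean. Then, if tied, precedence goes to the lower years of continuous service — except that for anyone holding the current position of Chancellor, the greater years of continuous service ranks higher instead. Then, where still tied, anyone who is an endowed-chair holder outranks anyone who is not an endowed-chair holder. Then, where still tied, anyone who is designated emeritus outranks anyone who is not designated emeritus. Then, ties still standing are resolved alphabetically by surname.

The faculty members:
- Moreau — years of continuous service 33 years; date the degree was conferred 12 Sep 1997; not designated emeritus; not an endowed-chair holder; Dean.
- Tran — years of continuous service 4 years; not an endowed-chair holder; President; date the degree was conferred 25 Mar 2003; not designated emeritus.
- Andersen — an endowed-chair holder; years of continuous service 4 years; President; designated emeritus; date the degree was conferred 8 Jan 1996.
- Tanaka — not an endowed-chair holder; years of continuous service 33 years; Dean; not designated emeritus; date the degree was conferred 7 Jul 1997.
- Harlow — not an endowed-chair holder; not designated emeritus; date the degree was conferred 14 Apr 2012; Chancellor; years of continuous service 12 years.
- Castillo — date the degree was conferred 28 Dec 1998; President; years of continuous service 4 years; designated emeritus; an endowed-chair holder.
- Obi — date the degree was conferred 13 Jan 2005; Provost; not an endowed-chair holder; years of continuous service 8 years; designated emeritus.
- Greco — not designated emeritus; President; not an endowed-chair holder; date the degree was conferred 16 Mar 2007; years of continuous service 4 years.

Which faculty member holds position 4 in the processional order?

By current position: Harlow (Chancellor); then Andersen, Castillo, Greco and Tran (President); then Obi (Provost); then Moreau and Tanaka (Dean).
Andersen, Castillo, Greco and Tran all have years of continuous service 4 years, so the next rule applies.
Among Andersen, Castillo, Greco and Tran, an endowed-chair holder before not an endowed-chair holder: Andersen and Castillo (an endowed-chair holder) before Greco and Tran (not an endowed-chair holder).
Andersen and Castillo are each designated emeritus, so the next rule applies.
Among Andersen and Castillo, alphabetically by surname: Andersen before Castillo.
Greco and Tran are each not designated emeritus, so the next rule applies.
Among Greco and Tran, alphabetically by surname: Greco before Tran.
Moreau and Tanaka both have years of continuous service 33 years, so the next rule applies.
Moreau and Tanaka are each not an endowed-chair holder, so the next rule applies.
Moreau and Tanaka are each not designated emeritus, so the next rule applies.
Among Moreau and Tanaka, alphabetically by surname: Moreau before Tanaka.
Order: Harlow, Andersen, Castillo, Greco, Tran, Obi, Moreau, Tanaka.

Greco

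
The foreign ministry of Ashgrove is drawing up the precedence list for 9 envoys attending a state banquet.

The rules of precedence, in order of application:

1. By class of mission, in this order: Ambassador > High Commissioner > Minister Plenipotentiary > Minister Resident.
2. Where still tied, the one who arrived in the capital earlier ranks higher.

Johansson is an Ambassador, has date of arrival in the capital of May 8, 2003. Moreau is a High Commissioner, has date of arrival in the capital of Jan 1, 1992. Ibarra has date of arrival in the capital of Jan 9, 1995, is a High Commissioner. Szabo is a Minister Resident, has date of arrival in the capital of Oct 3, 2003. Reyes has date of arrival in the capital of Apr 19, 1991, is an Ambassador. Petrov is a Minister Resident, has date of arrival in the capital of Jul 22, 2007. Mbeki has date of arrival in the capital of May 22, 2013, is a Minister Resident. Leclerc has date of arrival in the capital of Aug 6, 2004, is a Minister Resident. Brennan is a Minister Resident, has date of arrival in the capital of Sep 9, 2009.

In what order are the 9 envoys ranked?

By class of mission: Reyes and Johansson (Ambassador); then Moreau and Ibarra (High Commissioner); then Szabo, Leclerc, Petrov, Brennan and Mbeki (Minister Resident).
Among Reyes and Johansson, by date of arrival in the capital (earlier first): Reyes (Apr 19, 1991) before Johansson (May 8, 2003).
Among Moreau and Ibarra, by date of arrival in the capital (earlier first): Moreau (Jan 1, 1992) before Ibarra (Jan 9, 1995).
Among Szabo, Leclerc, Petrov, Brennan and Mbeki, by date of arrival in the capital (earlier first): Szabo (Oct 3, 2003) before Leclerc (Aug 6, 2004) before Petrov (Jul 22, 2007) before Brennan (Sep 9, 2009) before Mbeki (May 22, 2013).
Full order: Reyes, Johansson, Moreau, Ibarra, Szabo, Leclerc, Petrov, Brennan, Mbeki.

Reyes, Johansson, Moreau, Ibarra, Szabo, Leclerc, Petrov, Brennan, Mbeki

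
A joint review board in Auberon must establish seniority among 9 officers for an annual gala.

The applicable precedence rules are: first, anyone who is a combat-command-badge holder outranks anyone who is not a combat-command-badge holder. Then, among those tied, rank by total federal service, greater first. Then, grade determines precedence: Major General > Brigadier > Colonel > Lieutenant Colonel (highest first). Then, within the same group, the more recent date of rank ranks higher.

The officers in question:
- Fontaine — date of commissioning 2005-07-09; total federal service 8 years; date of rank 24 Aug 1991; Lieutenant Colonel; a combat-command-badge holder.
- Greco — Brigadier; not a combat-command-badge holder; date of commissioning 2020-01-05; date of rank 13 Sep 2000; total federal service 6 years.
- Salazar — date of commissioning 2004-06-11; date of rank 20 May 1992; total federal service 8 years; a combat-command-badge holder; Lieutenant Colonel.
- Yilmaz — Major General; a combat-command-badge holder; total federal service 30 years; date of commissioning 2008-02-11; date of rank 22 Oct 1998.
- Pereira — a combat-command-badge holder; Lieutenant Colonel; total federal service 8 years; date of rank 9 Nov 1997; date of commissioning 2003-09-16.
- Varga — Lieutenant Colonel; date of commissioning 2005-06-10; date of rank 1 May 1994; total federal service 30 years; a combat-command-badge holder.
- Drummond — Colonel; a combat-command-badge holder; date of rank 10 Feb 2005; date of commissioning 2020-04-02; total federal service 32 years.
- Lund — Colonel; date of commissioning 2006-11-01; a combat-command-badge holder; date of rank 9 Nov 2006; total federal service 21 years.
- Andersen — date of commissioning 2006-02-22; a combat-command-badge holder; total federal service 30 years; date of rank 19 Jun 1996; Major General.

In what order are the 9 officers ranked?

Drummond, Yilmaz, Andersen, Varga, Lund, Pereira, Salazar, Fontaine, Greco

By the first rule: Drummond, Yilmaz, Andersen, Varga, Lund, Pereira, Salazar and Fontaine (each a combat-command-badge holder); then Greco (not a combat-command-badge holder).
Among Drummond, Yilmaz, Andersen, Varga, Lund, Pereira, Salazar and Fontaine, by total federal service (higher first): Drummond (32 years) before Yilmaz, Andersen and Varga (30 years) before Lund (21 years) before Pereira, Salazar and Fontaine (8 years).
Among Yilmaz, Andersen and Varga, by grade: Yilmaz and Andersen (Major General) before Varga (Lieutenant Colonel).
Among Yilmaz and Andersen, by date of rank (later first): Yilmaz (22 Oct 1998) before Andersen (19 Jun 1996).
Pereira, Salazar and Fontaine are each Lieutenant Colonel, so the next rule applies.
Among Pereira, Salazar and Fontaine, by date of rank (later first): Pereira (9 Nov 1997) before Salazar (20 May 1992) before Fontaine (24 Aug 1991).
Full order: Drummond, Yilmaz, Andersen, Varga, Lund, Pereira, Salazar, Fontaine, Greco.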